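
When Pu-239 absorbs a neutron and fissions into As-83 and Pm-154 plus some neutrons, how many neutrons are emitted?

3

Conserve mass number: 240 = 83 + 154 + k, so k = 240 − 237 = 3.
Check atomic number: 94 = 33 + 61 + 0 = 94. ✓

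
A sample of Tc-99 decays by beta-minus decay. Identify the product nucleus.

Beta-minus decay: mass number changes by +0, atomic number by +1.
A: 99 = 99; Z: 43 + 1 = 44.
Z = 44 is ruthenium, so the daughter is Ru-99.

Ru-99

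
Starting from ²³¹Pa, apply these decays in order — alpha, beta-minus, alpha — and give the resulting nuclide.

Start: (A, Z) = (231, 91).
After α: (227, 89).
After β⁻: (227, 90).
After α: (223, 88).
Z = 88 is radium.

Ra-223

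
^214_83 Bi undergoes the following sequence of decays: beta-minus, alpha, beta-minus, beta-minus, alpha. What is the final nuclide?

Pb-206

Start: (A, Z) = (214, 83).
After β⁻: (214, 84).
After α: (210, 82).
After β⁻: (210, 83).
After β⁻: (210, 84).
After α: (206, 82).
Z = 82 is lead.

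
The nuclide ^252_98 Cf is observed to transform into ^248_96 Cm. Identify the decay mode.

ΔA = 248 − 252 = -4; ΔZ = 96 − 98 = -2.
A drops by 4 and Z drops by 2 — the signature of alpha emission.

alpha decay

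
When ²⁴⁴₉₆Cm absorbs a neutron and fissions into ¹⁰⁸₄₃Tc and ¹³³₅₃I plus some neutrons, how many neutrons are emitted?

Conserve mass number: 245 = 108 + 133 + k, so k = 245 − 241 = 4.
Check atomic number: 96 = 43 + 53 + 0 = 96. ✓

4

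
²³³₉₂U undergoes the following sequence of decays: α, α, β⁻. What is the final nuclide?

Ac-225

Start: (A, Z) = (233, 92).
After α: (229, 90).
After α: (225, 88).
After β⁻: (225, 89).
Z = 89 is actinium.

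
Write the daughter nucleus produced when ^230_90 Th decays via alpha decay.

Alpha decay: mass number changes by -4, atomic number by -2.
A: 230 − 4 = 226; Z: 90 − 2 = 88.
Z = 88 is radium, so the daughter is ^226_88 Ra.

Ra-226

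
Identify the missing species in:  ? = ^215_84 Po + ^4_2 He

Conserve mass number: A = 215 + 4, so A = 219.
Conserve atomic number: Z = 84 + 2, so Z = 86.
Z = 86 is radon, so the species is ^219_86 Rn.

Rn-219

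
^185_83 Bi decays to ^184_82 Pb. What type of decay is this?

ΔA = 184 − 185 = -1; ΔZ = 82 − 83 = -1.
A drops by 1 and Z drops by 1 — a proton was emitted.

proton emission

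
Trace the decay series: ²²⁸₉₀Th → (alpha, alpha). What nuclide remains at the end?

Start: (A, Z) = (228, 90).
After α: (224, 88).
After α: (220, 86).
Z = 86 is radon.

Rn-220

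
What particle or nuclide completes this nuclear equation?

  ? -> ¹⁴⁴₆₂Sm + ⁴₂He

Gd-148

Conserve mass number: A = 144 + 4, so A = 148.
Conserve atomic number: Z = 62 + 2, so Z = 64.
Z = 64 is gadolinium, so the species is ¹⁴⁸₆₄Gd.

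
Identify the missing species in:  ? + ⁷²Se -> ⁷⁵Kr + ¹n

alpha particle

Conserve mass number: A + 72 = 75 + 1, so A = 4.
Conserve atomic number: Z + 34 = 36 + 0, so Z = 2.
A = 4 and Z = 2 is ⁴He — an alpha particle.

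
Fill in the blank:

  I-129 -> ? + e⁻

Xe-129

Conserve mass number: 129 = A + 0, so A = 129.
Conserve atomic number: 53 = Z − 1, so Z = 54.
Z = 54 is xenon, so the species is Xe-129.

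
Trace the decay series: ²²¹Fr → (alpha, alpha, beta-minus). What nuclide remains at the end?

Po-213

Start: (A, Z) = (221, 87).
After α: (217, 85).
After α: (213, 83).
After β⁻: (213, 84).
Z = 84 is polonium.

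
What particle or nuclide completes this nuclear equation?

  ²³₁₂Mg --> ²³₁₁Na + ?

Conserve mass number: 23 = 23 + A, so A = 0.
Conserve atomic number: 12 = 11 + Z, so Z = 1.
A = 0 and Z = 1 is ⁰₁e — a positron.

positron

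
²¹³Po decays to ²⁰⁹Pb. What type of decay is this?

alpha decay

ΔA = 209 − 213 = -4; ΔZ = 82 − 84 = -2.
A drops by 4 and Z drops by 2 — the signature of alpha emission.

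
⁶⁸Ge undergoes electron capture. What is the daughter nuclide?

Electron capture: mass number changes by +0, atomic number by -1.
A: 68 = 68; Z: 32 − 1 = 31.
Z = 31 is gallium, so the daughter is ⁶⁸Ga.

Ga-68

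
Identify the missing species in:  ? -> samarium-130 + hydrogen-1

Eu-131

Conserve mass number: A = 130 + 1, so A = 131.
Conserve atomic number: Z = 62 + 1, so Z = 63.
Z = 63 is europium, so the species is europium-131.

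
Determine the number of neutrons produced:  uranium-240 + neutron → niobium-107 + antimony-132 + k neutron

Conserve mass number: 241 = 107 + 132 + k, so k = 241 − 239 = 2.
Check atomic number: 92 = 41 + 51 + 0 = 92. ✓

2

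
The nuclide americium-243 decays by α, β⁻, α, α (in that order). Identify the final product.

Th-231

Start: (A, Z) = (243, 95).
After α: (239, 93).
After β⁻: (239, 94).
After α: (235, 92).
After α: (231, 90).
Z = 90 is thorium.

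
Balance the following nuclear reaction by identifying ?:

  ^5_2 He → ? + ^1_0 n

He-4

Conserve mass number: 5 = A + 1, so A = 4.
Conserve atomic number: 2 = Z + 0, so Z = 2.
A = 4 and Z = 2 is ^4_2 He — an alpha particle.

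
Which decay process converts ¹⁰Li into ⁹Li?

ΔA = 9 − 10 = -1; ΔZ = 3 − 3 = +0.
A drops by 1 with Z unchanged — a neutron was emitted.

neutron emission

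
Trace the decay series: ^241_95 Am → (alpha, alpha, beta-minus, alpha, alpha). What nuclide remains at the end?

Ra-225

Start: (A, Z) = (241, 95).
After α: (237, 93).
After α: (233, 91).
After β⁻: (233, 92).
After α: (229, 90).
After α: (225, 88).
Z = 88 is radium.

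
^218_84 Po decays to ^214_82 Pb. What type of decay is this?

ΔA = 214 − 218 = -4; ΔZ = 82 − 84 = -2.
A drops by 4 and Z drops by 2 — the signature of alpha emission.

alpha decay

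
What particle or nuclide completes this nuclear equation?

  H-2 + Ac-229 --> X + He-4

Conserve mass number: 2 + 229 = A + 4, so A = 227.
Conserve atomic number: 1 + 89 = Z + 2, so Z = 88.
Z = 88 is radium, so the species is Ra-227.

Ra-227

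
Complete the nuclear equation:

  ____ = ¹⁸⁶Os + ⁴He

Conserve mass number: A = 186 + 4, so A = 190.
Conserve atomic number: Z = 76 + 2, so Z = 78.
Z = 78 is platinum, so the species is ¹⁹⁰Pt.

Pt-190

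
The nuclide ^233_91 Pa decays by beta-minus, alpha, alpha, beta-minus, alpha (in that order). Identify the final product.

Fr-221

Start: (A, Z) = (233, 91).
After β⁻: (233, 92).
After α: (229, 90).
After α: (225, 88).
After β⁻: (225, 89).
After α: (221, 87).
Z = 87 is francium.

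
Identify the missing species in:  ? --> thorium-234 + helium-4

Conserve mass number: A = 234 + 4, so A = 238.
Conserve atomic number: Z = 90 + 2, so Z = 92.
Z = 92 is uranium, so the species is uranium-238.

U-238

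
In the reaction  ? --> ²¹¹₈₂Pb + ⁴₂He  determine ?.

Po-215

Conserve mass number: A = 211 + 4, so A = 215.
Conserve atomic number: Z = 82 + 2, so Z = 84.
Z = 84 is polonium, so the species is ²¹⁵₈₄Po.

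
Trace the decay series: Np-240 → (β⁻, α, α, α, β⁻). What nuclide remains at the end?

Start: (A, Z) = (240, 93).
After β⁻: (240, 94).
After α: (236, 92).
After α: (232, 90).
After α: (228, 88).
After β⁻: (228, 89).
Z = 89 is actinium.

Ac-228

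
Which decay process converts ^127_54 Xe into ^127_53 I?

beta-plus decay or electron capture

ΔA = 127 − 127 = 0; ΔZ = 53 − 54 = -1.
A is unchanged and Z drops by 1 — a proton has become a neutron (β⁺ emission or electron capture).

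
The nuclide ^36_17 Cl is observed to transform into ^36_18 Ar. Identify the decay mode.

beta-minus decay

ΔA = 36 − 36 = 0; ΔZ = 18 − 17 = +1.
A is unchanged and Z rises by 1 — a neutron has become a proton (β⁻ decay).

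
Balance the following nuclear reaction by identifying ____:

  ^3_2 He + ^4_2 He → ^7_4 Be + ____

Conserve mass number: 3 + 4 = 7 + A, so A = 0.
Conserve atomic number: 2 + 2 = 4 + Z, so Z = 0.
A = 0 and Z = 0 is ^0_0 γ — a gamma ray.

gamma ray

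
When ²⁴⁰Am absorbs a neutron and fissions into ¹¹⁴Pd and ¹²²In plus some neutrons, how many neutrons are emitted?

Conserve mass number: 241 = 114 + 122 + k, so k = 241 − 236 = 5.
Check atomic number: 95 = 46 + 49 + 0 = 95. ✓

5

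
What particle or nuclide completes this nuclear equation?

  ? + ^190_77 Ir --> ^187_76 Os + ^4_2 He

proton

Conserve mass number: A + 190 = 187 + 4, so A = 1.
Conserve atomic number: Z + 77 = 76 + 2, so Z = 1.
A = 1 and Z = 1 is ^1_1 H — a proton.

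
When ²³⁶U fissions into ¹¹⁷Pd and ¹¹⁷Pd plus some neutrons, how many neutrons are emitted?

Conserve mass number: 236 = 117 + 117 + k, so k = 236 − 234 = 2.
Check atomic number: 92 = 46 + 46 + 0 = 92. ✓

2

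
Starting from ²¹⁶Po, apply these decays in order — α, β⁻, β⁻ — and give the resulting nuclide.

Start: (A, Z) = (216, 84).
After α: (212, 82).
After β⁻: (212, 83).
After β⁻: (212, 84).
Z = 84 is polonium.

Po-212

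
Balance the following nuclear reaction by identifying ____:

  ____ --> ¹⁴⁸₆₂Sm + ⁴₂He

Gd-152

Conserve mass number: A = 148 + 4, so A = 152.
Conserve atomic number: Z = 62 + 2, so Z = 64.
Z = 64 is gadolinium, so the species is ¹⁵²₆₄Gd.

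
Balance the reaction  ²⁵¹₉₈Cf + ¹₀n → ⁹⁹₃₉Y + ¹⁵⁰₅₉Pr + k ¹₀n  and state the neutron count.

Conserve mass number: 252 = 99 + 150 + k, so k = 252 − 249 = 3.
Check atomic number: 98 = 39 + 59 + 0 = 98. ✓

3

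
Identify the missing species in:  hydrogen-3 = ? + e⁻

Conserve mass number: 3 = A + 0, so A = 3.
Conserve atomic number: 1 = Z − 1, so Z = 2.
Z = 2 is helium, so the species is helium-3.

He-3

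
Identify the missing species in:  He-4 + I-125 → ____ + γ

Cs-129

Conserve mass number: 4 + 125 = A + 0, so A = 129.
Conserve atomic number: 2 + 53 = Z + 0, so Z = 55.
Z = 55 is caesium, so the species is Cs-129.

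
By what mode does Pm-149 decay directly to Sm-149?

beta-minus decay

ΔA = 149 − 149 = 0; ΔZ = 62 − 61 = +1.
A is unchanged and Z rises by 1 — a neutron has become a proton (β⁻ decay).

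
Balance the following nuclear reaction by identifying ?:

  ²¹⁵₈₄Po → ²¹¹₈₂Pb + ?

alpha particle

Conserve mass number: 215 = 211 + A, so A = 4.
Conserve atomic number: 84 = 82 + Z, so Z = 2.
A = 4 and Z = 2 is ⁴₂He — an alpha particle.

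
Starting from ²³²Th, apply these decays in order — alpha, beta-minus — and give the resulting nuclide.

Ac-228

Start: (A, Z) = (232, 90).
After α: (228, 88).
After β⁻: (228, 89).
Z = 89 is actinium.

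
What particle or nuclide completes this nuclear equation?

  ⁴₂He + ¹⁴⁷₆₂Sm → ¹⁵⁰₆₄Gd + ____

neutron

Conserve mass number: 4 + 147 = 150 + A, so A = 1.
Conserve atomic number: 2 + 62 = 64 + Z, so Z = 0.
A = 1 and Z = 0 is ¹₀n — a neutron.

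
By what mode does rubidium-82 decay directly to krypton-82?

ΔA = 82 − 82 = 0; ΔZ = 36 − 37 = -1.
A is unchanged and Z drops by 1 — a proton has become a neutron (β⁺ emission or electron capture).

beta-plus decay or electron capture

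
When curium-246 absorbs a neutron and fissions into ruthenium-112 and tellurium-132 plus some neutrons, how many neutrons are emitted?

3

Conserve mass number: 247 = 112 + 132 + k, so k = 247 − 244 = 3.
Check atomic number: 96 = 44 + 52 + 0 = 96. ✓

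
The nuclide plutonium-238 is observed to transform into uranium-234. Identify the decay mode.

ΔA = 234 − 238 = -4; ΔZ = 92 − 94 = -2.
A drops by 4 and Z drops by 2 — the signature of alpha emission.

alpha decay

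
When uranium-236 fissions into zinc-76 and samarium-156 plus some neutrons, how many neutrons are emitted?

Conserve mass number: 236 = 76 + 156 + k, so k = 236 − 232 = 4.
Check atomic number: 92 = 30 + 62 + 0 = 92. ✓

4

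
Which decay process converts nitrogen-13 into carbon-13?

ΔA = 13 − 13 = 0; ΔZ = 6 − 7 = -1.
A is unchanged and Z drops by 1 — a proton has become a neutron (β⁺ emission or electron capture).

beta-plus decay or electron capture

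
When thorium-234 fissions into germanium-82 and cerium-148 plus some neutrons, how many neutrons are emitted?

Conserve mass number: 234 = 82 + 148 + k, so k = 234 − 230 = 4.
Check atomic number: 90 = 32 + 58 + 0 = 90. ✓

4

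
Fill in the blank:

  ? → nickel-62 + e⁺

Cu-62

Conserve mass number: A = 62 + 0, so A = 62.
Conserve atomic number: Z = 28 + 1, so Z = 29.
Z = 29 is copper, so the species is copper-62.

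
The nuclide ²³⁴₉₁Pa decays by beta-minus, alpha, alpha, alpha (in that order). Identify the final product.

Start: (A, Z) = (234, 91).
After β⁻: (234, 92).
After α: (230, 90).
After α: (226, 88).
After α: (222, 86).
Z = 86 is radon.

Rn-222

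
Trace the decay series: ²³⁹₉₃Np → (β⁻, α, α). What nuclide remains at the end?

Th-231

Start: (A, Z) = (239, 93).
After β⁻: (239, 94).
After α: (235, 92).
After α: (231, 90).
Z = 90 is thorium.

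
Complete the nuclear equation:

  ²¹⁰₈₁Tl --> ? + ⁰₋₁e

Pb-210

Conserve mass number: 210 = A + 0, so A = 210.
Conserve atomic number: 81 = Z − 1, so Z = 82.
Z = 82 is lead, so the species is ²¹⁰₈₂Pb.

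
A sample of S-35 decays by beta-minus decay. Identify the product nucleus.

Beta-minus decay: mass number changes by +0, atomic number by +1.
A: 35 = 35; Z: 16 + 1 = 17.
Z = 17 is chlorine, so the daughter is Cl-35.

Cl-35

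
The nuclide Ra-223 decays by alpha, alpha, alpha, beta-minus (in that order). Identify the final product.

Bi-211

Start: (A, Z) = (223, 88).
After α: (219, 86).
After α: (215, 84).
After α: (211, 82).
After β⁻: (211, 83).
Z = 83 is bismuth.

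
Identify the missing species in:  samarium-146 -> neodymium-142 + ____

alpha particle

Conserve mass number: 146 = 142 + A, so A = 4.
Conserve atomic number: 62 = 60 + Z, so Z = 2.
A = 4 and Z = 2 is helium-4 — an alpha particle.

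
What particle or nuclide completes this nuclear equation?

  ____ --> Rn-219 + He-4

Ra-223

Conserve mass number: A = 219 + 4, so A = 223.
Conserve atomic number: Z = 86 + 2, so Z = 88.
Z = 88 is radium, so the species is Ra-223.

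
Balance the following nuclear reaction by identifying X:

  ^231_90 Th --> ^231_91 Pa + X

beta-minus particle

Conserve mass number: 231 = 231 + A, so A = 0.
Conserve atomic number: 90 = 91 + Z, so Z = -1.
A = 0 and Z = -1 is ^0_-1 e — a beta-minus particle.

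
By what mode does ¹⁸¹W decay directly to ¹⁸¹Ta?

ΔA = 181 − 181 = 0; ΔZ = 73 − 74 = -1.
A is unchanged and Z drops by 1 — a proton has become a neutron (β⁺ emission or electron capture).

beta-plus decay or electron capture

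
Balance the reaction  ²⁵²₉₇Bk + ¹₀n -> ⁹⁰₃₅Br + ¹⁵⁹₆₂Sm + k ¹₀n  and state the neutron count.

4

Conserve mass number: 253 = 90 + 159 + k, so k = 253 − 249 = 4.
Check atomic number: 97 = 35 + 62 + 0 = 97. ✓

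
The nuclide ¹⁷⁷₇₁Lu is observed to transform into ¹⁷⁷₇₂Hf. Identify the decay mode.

beta-minus decay

ΔA = 177 − 177 = 0; ΔZ = 72 − 71 = +1.
A is unchanged and Z rises by 1 — a neutron has become a proton (β⁻ decay).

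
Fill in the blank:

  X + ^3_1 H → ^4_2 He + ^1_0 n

Conserve mass number: A + 3 = 4 + 1, so A = 2.
Conserve atomic number: Z + 1 = 2 + 0, so Z = 1.
A = 2 and Z = 1 is ^2_1 H — a deuteron.

deuteron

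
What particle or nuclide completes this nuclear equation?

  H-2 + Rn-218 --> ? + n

Fr-219

Conserve mass number: 2 + 218 = A + 1, so A = 219.
Conserve atomic number: 1 + 86 = Z + 0, so Z = 87.
Z = 87 is francium, so the species is Fr-219.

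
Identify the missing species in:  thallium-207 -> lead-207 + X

beta-minus particle

Conserve mass number: 207 = 207 + A, so A = 0.
Conserve atomic number: 81 = 82 + Z, so Z = -1.
A = 0 and Z = -1 is e⁻ — a beta-minus particle.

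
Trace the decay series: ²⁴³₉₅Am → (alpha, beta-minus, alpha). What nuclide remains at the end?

U-235

Start: (A, Z) = (243, 95).
After α: (239, 93).
After β⁻: (239, 94).
After α: (235, 92).
Z = 92 is uranium.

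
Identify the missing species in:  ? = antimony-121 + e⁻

Sn-121

Conserve mass number: A = 121 + 0, so A = 121.
Conserve atomic number: Z = 51 − 1, so Z = 50.
Z = 50 is tin, so the species is tin-121.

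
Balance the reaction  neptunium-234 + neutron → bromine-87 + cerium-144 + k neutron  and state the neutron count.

Conserve mass number: 235 = 87 + 144 + k, so k = 235 − 231 = 4.
Check atomic number: 93 = 35 + 58 + 0 = 93. ✓

4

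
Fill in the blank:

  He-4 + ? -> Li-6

Conserve mass number: 4 + A = 6, so A = 2.
Conserve atomic number: 2 + Z = 3, so Z = 1.
A = 2 and Z = 1 is H-2 — a deuteron.

deuteron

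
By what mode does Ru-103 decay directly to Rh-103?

beta-minus decay

ΔA = 103 − 103 = 0; ΔZ = 45 − 44 = +1.
A is unchanged and Z rises by 1 — a neutron has become a proton (β⁻ decay).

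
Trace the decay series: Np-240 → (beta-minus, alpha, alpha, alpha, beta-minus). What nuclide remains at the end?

Ac-228

Start: (A, Z) = (240, 93).
After β⁻: (240, 94).
After α: (236, 92).
After α: (232, 90).
After α: (228, 88).
After β⁻: (228, 89).
Z = 89 is actinium.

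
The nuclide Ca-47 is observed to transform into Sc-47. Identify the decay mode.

beta-minus decay

ΔA = 47 − 47 = 0; ΔZ = 21 − 20 = +1.
A is unchanged and Z rises by 1 — a neutron has become a proton (β⁻ decay).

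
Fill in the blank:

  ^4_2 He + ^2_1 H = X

Li-6

Conserve mass number: 4 + 2 = A, so A = 6.
Conserve atomic number: 2 + 1 = Z, so Z = 3.
Z = 3 is lithium, so the species is ^6_3 Li.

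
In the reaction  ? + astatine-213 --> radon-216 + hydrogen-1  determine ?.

alpha particle

Conserve mass number: A + 213 = 216 + 1, so A = 4.
Conserve atomic number: Z + 85 = 86 + 1, so Z = 2.
A = 4 and Z = 2 is helium-4 — an alpha particle.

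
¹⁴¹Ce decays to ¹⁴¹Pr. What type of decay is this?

beta-minus decay

ΔA = 141 − 141 = 0; ΔZ = 59 − 58 = +1.
A is unchanged and Z rises by 1 — a neutron has become a proton (β⁻ decay).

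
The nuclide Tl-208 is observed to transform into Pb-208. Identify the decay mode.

beta-minus decay

ΔA = 208 − 208 = 0; ΔZ = 82 − 81 = +1.
A is unchanged and Z rises by 1 — a neutron has become a proton (β⁻ decay).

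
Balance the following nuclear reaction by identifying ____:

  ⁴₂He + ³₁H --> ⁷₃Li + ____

gamma ray

Conserve mass number: 4 + 3 = 7 + A, so A = 0.
Conserve atomic number: 2 + 1 = 3 + Z, so Z = 0.
A = 0 and Z = 0 is ⁰₀γ — a gamma ray.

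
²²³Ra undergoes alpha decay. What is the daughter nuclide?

Alpha decay: mass number changes by -4, atomic number by -2.
A: 223 − 4 = 219; Z: 88 − 2 = 86.
Z = 86 is radon, so the daughter is ²¹⁹Rn.

Rn-219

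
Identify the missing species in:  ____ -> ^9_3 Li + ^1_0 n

Li-10

Conserve mass number: A = 9 + 1, so A = 10.
Conserve atomic number: Z = 3 + 0, so Z = 3.
Z = 3 is lithium, so the species is ^10_3 Li.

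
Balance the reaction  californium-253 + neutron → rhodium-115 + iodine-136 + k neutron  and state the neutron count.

3

Conserve mass number: 254 = 115 + 136 + k, so k = 254 − 251 = 3.
Check atomic number: 98 = 45 + 53 + 0 = 98. ✓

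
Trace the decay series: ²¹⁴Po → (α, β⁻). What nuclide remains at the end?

Bi-210

Start: (A, Z) = (214, 84).
After α: (210, 82).
After β⁻: (210, 83).
Z = 83 is bismuth.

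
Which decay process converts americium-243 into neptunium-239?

ΔA = 239 − 243 = -4; ΔZ = 93 − 95 = -2.
A drops by 4 and Z drops by 2 — the signature of alpha emission.

alpha decay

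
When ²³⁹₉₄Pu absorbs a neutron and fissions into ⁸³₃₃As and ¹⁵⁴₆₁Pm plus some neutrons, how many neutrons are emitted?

Conserve mass number: 240 = 83 + 154 + k, so k = 240 − 237 = 3.
Check atomic number: 94 = 33 + 61 + 0 = 94. ✓

3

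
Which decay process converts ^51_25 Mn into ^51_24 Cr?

ΔA = 51 − 51 = 0; ΔZ = 24 − 25 = -1.
A is unchanged and Z drops by 1 — a proton has become a neutron (β⁺ emission or electron capture).

beta-plus decay or electron capture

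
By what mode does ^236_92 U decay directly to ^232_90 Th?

ΔA = 232 − 236 = -4; ΔZ = 90 − 92 = -2.
A drops by 4 and Z drops by 2 — the signature of alpha emission.

alpha decay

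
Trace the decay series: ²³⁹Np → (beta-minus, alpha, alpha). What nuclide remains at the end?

Th-231

Start: (A, Z) = (239, 93).
After β⁻: (239, 94).
After α: (235, 92).
After α: (231, 90).
Z = 90 is thorium.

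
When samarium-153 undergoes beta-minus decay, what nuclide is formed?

Beta-minus decay: mass number changes by +0, atomic number by +1.
A: 153 = 153; Z: 62 + 1 = 63.
Z = 63 is europium, so the daughter is europium-153.

Eu-153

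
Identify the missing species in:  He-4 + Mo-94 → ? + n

Conserve mass number: 4 + 94 = A + 1, so A = 97.
Conserve atomic number: 2 + 42 = Z + 0, so Z = 44.
Z = 44 is ruthenium, so the species is Ru-97.

Ru-97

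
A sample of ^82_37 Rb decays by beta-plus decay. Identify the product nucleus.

Kr-82

Beta-plus decay: mass number changes by +0, atomic number by -1.
A: 82 = 82; Z: 37 − 1 = 36.
Z = 36 is krypton, so the daughter is ^82_36 Kr.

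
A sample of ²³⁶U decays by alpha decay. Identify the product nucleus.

Th-232

Alpha decay: mass number changes by -4, atomic number by -2.
A: 236 − 4 = 232; Z: 92 − 2 = 90.
Z = 90 is thorium, so the daughter is ²³²Th.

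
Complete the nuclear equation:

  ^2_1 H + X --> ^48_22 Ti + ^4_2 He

Conserve mass number: 2 + A = 48 + 4, so A = 50.
Conserve atomic number: 1 + Z = 22 + 2, so Z = 23.
Z = 23 is vanadium, so the species is ^50_23 V.

V-50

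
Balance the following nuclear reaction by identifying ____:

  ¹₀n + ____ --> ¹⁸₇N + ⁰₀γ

N-17

Conserve mass number: 1 + A = 18 + 0, so A = 17.
Conserve atomic number: 0 + Z = 7 + 0, so Z = 7.
Z = 7 is nitrogen, so the species is ¹⁷₇N.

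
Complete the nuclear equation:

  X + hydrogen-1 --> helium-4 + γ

Conserve mass number: A + 1 = 4 + 0, so A = 3.
Conserve atomic number: Z + 1 = 2 + 0, so Z = 1.
A = 3 and Z = 1 is hydrogen-3 — a triton.

triton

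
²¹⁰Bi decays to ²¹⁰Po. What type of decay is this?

beta-minus decay

ΔA = 210 − 210 = 0; ΔZ = 84 − 83 = +1.
A is unchanged and Z rises by 1 — a neutron has become a proton (β⁻ decay).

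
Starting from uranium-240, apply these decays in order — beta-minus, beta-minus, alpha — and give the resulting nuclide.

U-236

Start: (A, Z) = (240, 92).
After β⁻: (240, 93).
After β⁻: (240, 94).
After α: (236, 92).
Z = 92 is uranium.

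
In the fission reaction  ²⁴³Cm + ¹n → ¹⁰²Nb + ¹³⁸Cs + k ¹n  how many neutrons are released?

Conserve mass number: 244 = 102 + 138 + k, so k = 244 − 240 = 4.
Check atomic number: 96 = 41 + 55 + 0 = 96. ✓

4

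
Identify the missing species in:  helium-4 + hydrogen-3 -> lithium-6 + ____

neutron

Conserve mass number: 4 + 3 = 6 + A, so A = 1.
Conserve atomic number: 2 + 1 = 3 + Z, so Z = 0.
A = 1 and Z = 0 is neutron — a neutron.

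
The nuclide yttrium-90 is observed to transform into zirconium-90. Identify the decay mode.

beta-minus decay

ΔA = 90 − 90 = 0; ΔZ = 40 − 39 = +1.
A is unchanged and Z rises by 1 — a neutron has become a proton (β⁻ decay).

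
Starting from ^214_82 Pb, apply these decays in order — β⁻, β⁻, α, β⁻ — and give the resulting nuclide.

Bi-210

Start: (A, Z) = (214, 82).
After β⁻: (214, 83).
After β⁻: (214, 84).
After α: (210, 82).
After β⁻: (210, 83).
Z = 83 is bismuth.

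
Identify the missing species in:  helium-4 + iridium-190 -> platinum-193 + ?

proton

Conserve mass number: 4 + 190 = 193 + A, so A = 1.
Conserve atomic number: 2 + 77 = 78 + Z, so Z = 1.
A = 1 and Z = 1 is hydrogen-1 — a proton.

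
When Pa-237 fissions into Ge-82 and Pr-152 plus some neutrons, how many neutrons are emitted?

Conserve mass number: 237 = 82 + 152 + k, so k = 237 − 234 = 3.
Check atomic number: 91 = 32 + 59 + 0 = 91. ✓

3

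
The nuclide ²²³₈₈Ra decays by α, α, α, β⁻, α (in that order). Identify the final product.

Tl-207

Start: (A, Z) = (223, 88).
After α: (219, 86).
After α: (215, 84).
After α: (211, 82).
After β⁻: (211, 83).
After α: (207, 81).
Z = 81 is thallium.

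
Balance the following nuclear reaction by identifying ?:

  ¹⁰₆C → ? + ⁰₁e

Conserve mass number: 10 = A + 0, so A = 10.
Conserve atomic number: 6 = Z + 1, so Z = 5.
Z = 5 is boron, so the species is ¹⁰₅B.

B-10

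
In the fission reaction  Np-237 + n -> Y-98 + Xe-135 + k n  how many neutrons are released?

5

Conserve mass number: 238 = 98 + 135 + k, so k = 238 − 233 = 5.
Check atomic number: 93 = 39 + 54 + 0 = 93. ✓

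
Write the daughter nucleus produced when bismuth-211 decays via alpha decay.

Tl-207

Alpha decay: mass number changes by -4, atomic number by -2.
A: 211 − 4 = 207; Z: 83 − 2 = 81.
Z = 81 is thallium, so the daughter is thallium-207.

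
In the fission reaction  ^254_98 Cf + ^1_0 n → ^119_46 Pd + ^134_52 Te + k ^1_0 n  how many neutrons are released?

Conserve mass number: 255 = 119 + 134 + k, so k = 255 − 253 = 2.
Check atomic number: 98 = 46 + 52 + 0 = 98. ✓

2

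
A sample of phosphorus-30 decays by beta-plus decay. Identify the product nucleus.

Beta-plus decay: mass number changes by +0, atomic number by -1.
A: 30 = 30; Z: 15 − 1 = 14.
Z = 14 is silicon, so the daughter is silicon-30.

Si-30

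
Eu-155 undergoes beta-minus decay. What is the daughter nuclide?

Gd-155

Beta-minus decay: mass number changes by +0, atomic number by +1.
A: 155 = 155; Z: 63 + 1 = 64.
Z = 64 is gadolinium, so the daughter is Gd-155.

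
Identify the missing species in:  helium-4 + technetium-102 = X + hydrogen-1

Conserve mass number: 4 + 102 = A + 1, so A = 105.
Conserve atomic number: 2 + 43 = Z + 1, so Z = 44.
Z = 44 is ruthenium, so the species is ruthenium-105.

Ru-105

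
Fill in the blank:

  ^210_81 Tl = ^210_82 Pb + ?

beta-minus particle

Conserve mass number: 210 = 210 + A, so A = 0.
Conserve atomic number: 81 = 82 + Z, so Z = -1.
A = 0 and Z = -1 is ^0_-1 e — a beta-minus particle.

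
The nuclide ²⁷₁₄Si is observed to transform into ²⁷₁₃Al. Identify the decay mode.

beta-plus decay or electron capture

ΔA = 27 − 27 = 0; ΔZ = 13 − 14 = -1.
A is unchanged and Z drops by 1 — a proton has become a neutron (β⁺ emission or electron capture).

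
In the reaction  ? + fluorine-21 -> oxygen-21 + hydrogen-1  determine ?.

neutron

Conserve mass number: A + 21 = 21 + 1, so A = 1.
Conserve atomic number: Z + 9 = 8 + 1, so Z = 0.
A = 1 and Z = 0 is neutron — a neutron.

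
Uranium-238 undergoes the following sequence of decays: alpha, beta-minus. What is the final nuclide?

Pa-234

Start: (A, Z) = (238, 92).
After α: (234, 90).
After β⁻: (234, 91).
Z = 91 is protactinium.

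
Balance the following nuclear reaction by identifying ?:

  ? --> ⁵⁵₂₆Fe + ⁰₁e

Conserve mass number: A = 55 + 0, so A = 55.
Conserve atomic number: Z = 26 + 1, so Z = 27.
Z = 27 is cobalt, so the species is ⁵⁵₂₇Co.

Co-55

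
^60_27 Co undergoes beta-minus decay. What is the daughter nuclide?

Beta-minus decay: mass number changes by +0, atomic number by +1.
A: 60 = 60; Z: 27 + 1 = 28.
Z = 28 is nickel, so the daughter is ^60_28 Ni.

Ni-60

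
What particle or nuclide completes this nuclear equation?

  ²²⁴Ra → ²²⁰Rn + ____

alpha particle

Conserve mass number: 224 = 220 + A, so A = 4.
Conserve atomic number: 88 = 86 + Z, so Z = 2.
A = 4 and Z = 2 is ⁴He — an alpha particle.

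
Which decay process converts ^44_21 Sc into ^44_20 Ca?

ΔA = 44 − 44 = 0; ΔZ = 20 − 21 = -1.
A is unchanged and Z drops by 1 — a proton has become a neutron (β⁺ emission or electron capture).

beta-plus decay or electron capture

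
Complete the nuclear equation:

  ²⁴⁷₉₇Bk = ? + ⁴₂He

Conserve mass number: 247 = A + 4, so A = 243.
Conserve atomic number: 97 = Z + 2, so Z = 95.
Z = 95 is americium, so the species is ²⁴³₉₅Am.

Am-243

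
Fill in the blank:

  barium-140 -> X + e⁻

La-140

Conserve mass number: 140 = A + 0, so A = 140.
Conserve atomic number: 56 = Z − 1, so Z = 57.
Z = 57 is lanthanum, so the species is lanthanum-140.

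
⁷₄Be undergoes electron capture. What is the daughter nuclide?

Electron capture: mass number changes by +0, atomic number by -1.
A: 7 = 7; Z: 4 − 1 = 3.
Z = 3 is lithium, so the daughter is ⁷₃Li.

Li-7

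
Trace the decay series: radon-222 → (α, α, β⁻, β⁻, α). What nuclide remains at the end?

Pb-210

Start: (A, Z) = (222, 86).
After α: (218, 84).
After α: (214, 82).
After β⁻: (214, 83).
After β⁻: (214, 84).
After α: (210, 82).
Z = 82 is lead.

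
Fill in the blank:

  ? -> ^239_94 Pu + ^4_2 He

Cm-243

Conserve mass number: A = 239 + 4, so A = 243.
Conserve atomic number: Z = 94 + 2, so Z = 96.
Z = 96 is curium, so the species is ^243_96 Cm.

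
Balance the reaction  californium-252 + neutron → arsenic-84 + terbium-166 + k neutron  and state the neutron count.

Conserve mass number: 253 = 84 + 166 + k, so k = 253 − 250 = 3.
Check atomic number: 98 = 33 + 65 + 0 = 98. ✓

3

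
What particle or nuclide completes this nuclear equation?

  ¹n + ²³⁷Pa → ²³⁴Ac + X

alpha particle

Conserve mass number: 1 + 237 = 234 + A, so A = 4.
Conserve atomic number: 0 + 91 = 89 + Z, so Z = 2.
A = 4 and Z = 2 is ⁴He — an alpha particle.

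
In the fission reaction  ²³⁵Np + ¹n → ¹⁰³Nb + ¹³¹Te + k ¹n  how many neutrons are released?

Conserve mass number: 236 = 103 + 131 + k, so k = 236 − 234 = 2.
Check atomic number: 93 = 41 + 52 + 0 = 93. ✓

2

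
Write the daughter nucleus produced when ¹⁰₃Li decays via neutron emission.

Li-9

Neutron emission: mass number changes by -1, atomic number by +0.
A: 10 − 1 = 9; Z: 3 = 3.
Z = 3 is lithium, so the daughter is ⁹₃Li.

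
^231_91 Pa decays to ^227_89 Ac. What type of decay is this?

ΔA = 227 − 231 = -4; ΔZ = 89 − 91 = -2.
A drops by 4 and Z drops by 2 — the signature of alpha emission.

alpha decay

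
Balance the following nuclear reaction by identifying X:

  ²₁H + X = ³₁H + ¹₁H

Conserve mass number: 2 + A = 3 + 1, so A = 2.
Conserve atomic number: 1 + Z = 1 + 1, so Z = 1.
A = 2 and Z = 1 is ²₁H — a deuteron.

deuteron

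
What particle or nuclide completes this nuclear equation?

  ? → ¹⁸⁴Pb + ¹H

Conserve mass number: A = 184 + 1, so A = 185.
Conserve atomic number: Z = 82 + 1, so Z = 83.
Z = 83 is bismuth, so the species is ¹⁸⁵Bi.

Bi-185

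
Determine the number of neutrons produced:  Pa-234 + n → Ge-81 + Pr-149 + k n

Conserve mass number: 235 = 81 + 149 + k, so k = 235 − 230 = 5.
Check atomic number: 91 = 32 + 59 + 0 = 91. ✓

5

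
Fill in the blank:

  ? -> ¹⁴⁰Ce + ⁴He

Conserve mass number: A = 140 + 4, so A = 144.
Conserve atomic number: Z = 58 + 2, so Z = 60.
Z = 60 is neodymium, so the species is ¹⁴⁴Nd.

Nd-144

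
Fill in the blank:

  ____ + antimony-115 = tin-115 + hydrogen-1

Conserve mass number: A + 115 = 115 + 1, so A = 1.
Conserve atomic number: Z + 51 = 50 + 1, so Z = 0.
A = 1 and Z = 0 is neutron — a neutron.

neutron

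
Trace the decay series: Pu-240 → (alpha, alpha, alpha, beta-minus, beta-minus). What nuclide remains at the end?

Start: (A, Z) = (240, 94).
After α: (236, 92).
After α: (232, 90).
After α: (228, 88).
After β⁻: (228, 89).
After β⁻: (228, 90).
Z = 90 is thorium.

Th-228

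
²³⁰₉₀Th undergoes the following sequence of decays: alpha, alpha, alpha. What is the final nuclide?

Start: (A, Z) = (230, 90).
After α: (226, 88).
After α: (222, 86).
After α: (218, 84).
Z = 84 is polonium.

Po-218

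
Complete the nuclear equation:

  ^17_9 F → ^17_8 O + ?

positron

Conserve mass number: 17 = 17 + A, so A = 0.
Conserve atomic number: 9 = 8 + Z, so Z = 1.
A = 0 and Z = 1 is ^0_1 e — a positron.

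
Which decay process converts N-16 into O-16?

ΔA = 16 − 16 = 0; ΔZ = 8 − 7 = +1.
A is unchanged and Z rises by 1 — a neutron has become a proton (β⁻ decay).

beta-minus decay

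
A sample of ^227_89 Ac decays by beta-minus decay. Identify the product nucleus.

Th-227

Beta-minus decay: mass number changes by +0, atomic number by +1.
A: 227 = 227; Z: 89 + 1 = 90.
Z = 90 is thorium, so the daughter is ^227_90 Th.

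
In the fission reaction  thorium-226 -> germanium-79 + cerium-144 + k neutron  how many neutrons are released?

Conserve mass number: 226 = 79 + 144 + k, so k = 226 − 223 = 3.
Check atomic number: 90 = 32 + 58 + 0 = 90. ✓

3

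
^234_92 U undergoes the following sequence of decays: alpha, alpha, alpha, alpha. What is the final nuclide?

Start: (A, Z) = (234, 92).
After α: (230, 90).
After α: (226, 88).
After α: (222, 86).
After α: (218, 84).
Z = 84 is polonium.

Po-218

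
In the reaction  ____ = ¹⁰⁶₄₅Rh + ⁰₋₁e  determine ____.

Conserve mass number: A = 106 + 0, so A = 106.
Conserve atomic number: Z = 45 − 1, so Z = 44.
Z = 44 is ruthenium, so the species is ¹⁰⁶₄₄Ru.

Ru-106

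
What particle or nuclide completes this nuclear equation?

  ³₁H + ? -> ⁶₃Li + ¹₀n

Conserve mass number: 3 + A = 6 + 1, so A = 4.
Conserve atomic number: 1 + Z = 3 + 0, so Z = 2.
A = 4 and Z = 2 is ⁴₂He — an alpha particle.

alpha particle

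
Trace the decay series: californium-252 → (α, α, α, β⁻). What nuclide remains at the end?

Np-240

Start: (A, Z) = (252, 98).
After α: (248, 96).
After α: (244, 94).
After α: (240, 92).
After β⁻: (240, 93).
Z = 93 is neptunium.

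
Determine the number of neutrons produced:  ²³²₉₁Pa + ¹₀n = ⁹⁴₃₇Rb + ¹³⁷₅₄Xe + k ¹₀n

Conserve mass number: 233 = 94 + 137 + k, so k = 233 − 231 = 2.
Check atomic number: 91 = 37 + 54 + 0 = 91. ✓

2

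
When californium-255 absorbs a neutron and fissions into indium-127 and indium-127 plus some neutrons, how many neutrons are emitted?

2

Conserve mass number: 256 = 127 + 127 + k, so k = 256 − 254 = 2.
Check atomic number: 98 = 49 + 49 + 0 = 98. ✓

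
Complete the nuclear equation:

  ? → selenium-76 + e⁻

Conserve mass number: A = 76 + 0, so A = 76.
Conserve atomic number: Z = 34 − 1, so Z = 33.
Z = 33 is arsenic, so the species is arsenic-76.

As-76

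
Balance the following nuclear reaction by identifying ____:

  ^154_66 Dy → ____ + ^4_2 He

Conserve mass number: 154 = A + 4, so A = 150.
Conserve atomic number: 66 = Z + 2, so Z = 64.
Z = 64 is gadolinium, so the species is ^150_64 Gd.

Gd-150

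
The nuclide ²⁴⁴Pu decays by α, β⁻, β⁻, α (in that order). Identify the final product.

Start: (A, Z) = (244, 94).
After α: (240, 92).
After β⁻: (240, 93).
After β⁻: (240, 94).
After α: (236, 92).
Z = 92 is uranium.

U-236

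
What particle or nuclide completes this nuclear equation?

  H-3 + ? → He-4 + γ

Conserve mass number: 3 + A = 4 + 0, so A = 1.
Conserve atomic number: 1 + Z = 2 + 0, so Z = 1.
A = 1 and Z = 1 is H-1 — a proton.

proton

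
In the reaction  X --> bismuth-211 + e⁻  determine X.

Pb-211

Conserve mass number: A = 211 + 0, so A = 211.
Conserve atomic number: Z = 83 − 1, so Z = 82.
Z = 82 is lead, so the species is lead-211.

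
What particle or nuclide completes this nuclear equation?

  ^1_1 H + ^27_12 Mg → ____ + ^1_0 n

Conserve mass number: 1 + 27 = A + 1, so A = 27.
Conserve atomic number: 1 + 12 = Z + 0, so Z = 13.
Z = 13 is aluminium, so the species is ^27_13 Al.

Al-27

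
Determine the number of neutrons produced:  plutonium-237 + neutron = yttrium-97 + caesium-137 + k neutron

4

Conserve mass number: 238 = 97 + 137 + k, so k = 238 − 234 = 4.
Check atomic number: 94 = 39 + 55 + 0 = 94. ✓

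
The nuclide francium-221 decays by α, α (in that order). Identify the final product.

Bi-213

Start: (A, Z) = (221, 87).
After α: (217, 85).
After α: (213, 83).
Z = 83 is bismuth.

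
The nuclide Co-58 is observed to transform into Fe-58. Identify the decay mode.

ΔA = 58 − 58 = 0; ΔZ = 26 − 27 = -1.
A is unchanged and Z drops by 1 — a proton has become a neutron (β⁺ emission or electron capture).

beta-plus decay or electron capture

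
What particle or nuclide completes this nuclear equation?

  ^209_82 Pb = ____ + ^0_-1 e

Bi-209

Conserve mass number: 209 = A + 0, so A = 209.
Conserve atomic number: 82 = Z − 1, so Z = 83.
Z = 83 is bismuth, so the species is ^209_83 Bi.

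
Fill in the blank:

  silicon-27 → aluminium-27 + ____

Conserve mass number: 27 = 27 + A, so A = 0.
Conserve atomic number: 14 = 13 + Z, so Z = 1.
A = 0 and Z = 1 is e⁺ — a positron.

positron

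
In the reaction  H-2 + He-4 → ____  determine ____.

Conserve mass number: 2 + 4 = A, so A = 6.
Conserve atomic number: 1 + 2 = Z, so Z = 3.
Z = 3 is lithium, so the species is Li-6.

Li-6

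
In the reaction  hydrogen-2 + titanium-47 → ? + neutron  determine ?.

Conserve mass number: 2 + 47 = A + 1, so A = 48.
Conserve atomic number: 1 + 22 = Z + 0, so Z = 23.
Z = 23 is vanadium, so the species is vanadium-48.

V-48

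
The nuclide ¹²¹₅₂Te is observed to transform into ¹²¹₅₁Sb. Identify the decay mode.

beta-plus decay or electron capture

ΔA = 121 − 121 = 0; ΔZ = 51 − 52 = -1.
A is unchanged and Z drops by 1 — a proton has become a neutron (β⁺ emission or electron capture).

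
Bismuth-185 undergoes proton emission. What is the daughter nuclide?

Pb-184

Proton emission: mass number changes by -1, atomic number by -1.
A: 185 − 1 = 184; Z: 83 − 1 = 82.
Z = 82 is lead, so the daughter is lead-184.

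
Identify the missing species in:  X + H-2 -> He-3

proton

Conserve mass number: A + 2 = 3, so A = 1.
Conserve atomic number: Z + 1 = 2, so Z = 1.
A = 1 and Z = 1 is H-1 — a proton.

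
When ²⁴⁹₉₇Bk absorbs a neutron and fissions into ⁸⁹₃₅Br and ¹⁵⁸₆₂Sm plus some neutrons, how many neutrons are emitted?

3

Conserve mass number: 250 = 89 + 158 + k, so k = 250 − 247 = 3.
Check atomic number: 97 = 35 + 62 + 0 = 97. ✓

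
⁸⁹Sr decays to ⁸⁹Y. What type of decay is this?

beta-minus decay

ΔA = 89 − 89 = 0; ΔZ = 39 − 38 = +1.
A is unchanged and Z rises by 1 — a neutron has become a proton (β⁻ decay).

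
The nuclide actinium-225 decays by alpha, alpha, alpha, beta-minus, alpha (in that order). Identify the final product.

Start: (A, Z) = (225, 89).
After α: (221, 87).
After α: (217, 85).
After α: (213, 83).
After β⁻: (213, 84).
After α: (209, 82).
Z = 82 is lead.

Pb-209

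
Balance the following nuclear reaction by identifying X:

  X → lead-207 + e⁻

Tl-207

Conserve mass number: A = 207 + 0, so A = 207.
Conserve atomic number: Z = 82 − 1, so Z = 81.
Z = 81 is thallium, so the species is thallium-207.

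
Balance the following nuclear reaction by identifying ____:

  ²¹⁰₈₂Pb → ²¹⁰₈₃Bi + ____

beta-minus particle

Conserve mass number: 210 = 210 + A, so A = 0.
Conserve atomic number: 82 = 83 + Z, so Z = -1.
A = 0 and Z = -1 is ⁰₋₁e — a beta-minus particle.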